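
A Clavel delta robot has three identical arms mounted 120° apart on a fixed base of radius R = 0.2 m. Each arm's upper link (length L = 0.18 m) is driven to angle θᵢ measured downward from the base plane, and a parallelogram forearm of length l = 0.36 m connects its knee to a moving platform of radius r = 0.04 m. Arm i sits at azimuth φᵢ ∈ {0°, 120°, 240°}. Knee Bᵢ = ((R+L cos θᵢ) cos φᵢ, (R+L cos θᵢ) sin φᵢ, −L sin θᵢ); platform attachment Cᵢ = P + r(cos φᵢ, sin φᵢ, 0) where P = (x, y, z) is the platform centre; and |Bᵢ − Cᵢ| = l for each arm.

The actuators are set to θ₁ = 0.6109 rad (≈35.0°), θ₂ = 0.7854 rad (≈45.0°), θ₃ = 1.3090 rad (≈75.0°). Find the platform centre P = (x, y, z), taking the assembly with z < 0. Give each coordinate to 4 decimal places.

(0.0683, 0.0760, -0.3614)

arm 1 at φ=0.0°: e+L cos θ1 = 0.3074;  S1 = (0.3074, 0.0000, -0.1032)
φ2=120.0°: virtual centre (-0.1436, 0.2488, -0.1273), radius l
arm 3 at φ=240.0°: e+L cos θ3 = 0.2066;  S3 = (-0.1033, -0.1789, -0.1739)
eliminate P² terms by subtracting sphere 1 from 2 and 3
[-0.9022 0.4976 -0.0481]·P = -0.0065;  [-0.8215 -0.3578 -0.1412]·P = -0.0323
Cramer: x(z) = 0.0251-0.1196z;  y(z) = 0.0326-0.1202z
sphere 1 gives Az²+Bz+C=0 with A=1.0287, B=0.2662, C=-0.0382;  B²−4AC=0.2279;  roots -0.3614, 0.1027;  negative root z = -0.3614
x = 0.0683, y = 0.0760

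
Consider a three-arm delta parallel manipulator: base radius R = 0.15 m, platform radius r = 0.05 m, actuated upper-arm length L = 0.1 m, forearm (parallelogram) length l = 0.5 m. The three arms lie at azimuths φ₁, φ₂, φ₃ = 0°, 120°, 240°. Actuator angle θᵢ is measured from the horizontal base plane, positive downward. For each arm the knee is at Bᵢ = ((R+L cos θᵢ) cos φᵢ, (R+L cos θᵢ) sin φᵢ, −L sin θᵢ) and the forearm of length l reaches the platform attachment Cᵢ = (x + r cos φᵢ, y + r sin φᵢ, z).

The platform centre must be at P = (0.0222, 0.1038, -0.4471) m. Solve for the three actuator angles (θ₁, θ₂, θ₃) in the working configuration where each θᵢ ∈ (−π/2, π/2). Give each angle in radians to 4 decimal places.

arm 1 (φ=0.0°): x'=0.0222, y'=0.1038
  A=0.0778, B=-0.4471, C=(l²−L²−A²−y'²−z²)/(2L)=0.1164
  √(A²+B²)=0.4538;  θ1 = -1.3985+1.3115 ≈ -0.0870
φ2=120.0° → target in arm frame (0.0788, -0.0711)
  A cos θ + B sin θ = C:  0.0212·cos θ + -0.4471·sin θ = 0.1730
  θ2 = atan2(B,A) + arccos(C/0.4476) = -0.3494
φ3=240.0° → target in arm frame (-0.1010, -0.0327)
  e−x'=0.2010;  (l²−L²−(e−x')²−y'²−z²)/2L = -0.0068
  γ=atan2(-0.4471,0.2010)=-1.1483;  ψ=arccos(-0.0139)=1.5847;  θ3=γ+ψ≈0.4364

θ₁ = -0.0870, θ₂ = -0.3494, θ₃ = 0.4364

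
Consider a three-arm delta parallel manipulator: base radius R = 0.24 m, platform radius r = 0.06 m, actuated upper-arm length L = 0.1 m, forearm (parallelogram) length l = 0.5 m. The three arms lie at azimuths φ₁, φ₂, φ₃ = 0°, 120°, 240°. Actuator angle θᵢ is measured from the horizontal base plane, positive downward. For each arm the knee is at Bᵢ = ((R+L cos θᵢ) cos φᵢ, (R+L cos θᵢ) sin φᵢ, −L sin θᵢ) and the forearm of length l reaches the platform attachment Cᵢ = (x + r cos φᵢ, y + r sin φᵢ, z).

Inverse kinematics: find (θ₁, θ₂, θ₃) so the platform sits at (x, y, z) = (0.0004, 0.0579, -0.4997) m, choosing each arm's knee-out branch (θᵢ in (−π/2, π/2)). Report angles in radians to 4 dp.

φ1=0.0° → target in arm frame (0.0004, 0.0579)
  e−x'=0.1796;  (l²−L²−(e−x')²−y'²−z²)/2L = -0.2265
  θ1 = atan2(B,A) + arccos(C/0.5310) = 0.7858
rotate P by −φ2: (0.0499, -0.0293, -0.4997)
  e−x'=0.1301;  (l²−L²−(e−x')²−y'²−z²)/2L = -0.1374
  γ=atan2(-0.4997,0.1301)=-1.3162;  ψ=arccos(-0.2660)=1.8401;  θ2=γ+ψ≈0.5239
rotate P by −φ3: (-0.0503, -0.0286, -0.4997)
  e−x'=0.2303;  (l²−L²−(e−x')²−y'²−z²)/2L = -0.3179
  √(A²+B²)=0.5502;  θ3 = -1.1389+2.1867 ≈ 1.0479

θ₁ = 0.7858, θ₂ = 0.5239, θ₃ = 1.0479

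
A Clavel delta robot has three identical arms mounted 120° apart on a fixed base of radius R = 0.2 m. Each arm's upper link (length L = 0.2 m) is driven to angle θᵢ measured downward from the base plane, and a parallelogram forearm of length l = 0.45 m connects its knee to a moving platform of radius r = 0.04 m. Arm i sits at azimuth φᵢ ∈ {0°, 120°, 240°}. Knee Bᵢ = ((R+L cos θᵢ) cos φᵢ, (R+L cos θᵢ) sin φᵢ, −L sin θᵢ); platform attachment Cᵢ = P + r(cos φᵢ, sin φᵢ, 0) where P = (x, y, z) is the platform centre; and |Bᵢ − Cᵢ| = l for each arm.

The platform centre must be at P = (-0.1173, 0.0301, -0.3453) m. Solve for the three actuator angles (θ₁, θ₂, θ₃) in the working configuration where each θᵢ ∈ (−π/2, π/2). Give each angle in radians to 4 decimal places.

θ₁ = 0.8728, θ₂ = 0.0000, θ₃ = 0.2622

φ1=0.0° → target in arm frame (-0.1173, 0.0301)
  A cos θ + B sin θ = C:  0.2773·cos θ + -0.3453·sin θ = -0.0863
  γ=atan2(-0.3453,0.2773)=-0.8942;  ψ=arccos(-0.1949)=1.7670;  θ1=γ+ψ≈0.8728
φ2=120.0° → target in arm frame (0.0847, 0.0865)
  e−x'=0.0753;  (l²−L²−(e−x')²−y'²−z²)/2L = 0.0753
  θ2 = atan2(B,A) + arccos(C/0.3534) = 0.0000
rotate P by −φ3: (0.0326, -0.1166, -0.3453)
  A=0.1274, B=-0.3453, C=(l²−L²−A²−y'²−z²)/(2L)=0.0336
  √(A²+B²)=0.3681;  θ3 = -1.2173+1.4795 ≈ 0.2622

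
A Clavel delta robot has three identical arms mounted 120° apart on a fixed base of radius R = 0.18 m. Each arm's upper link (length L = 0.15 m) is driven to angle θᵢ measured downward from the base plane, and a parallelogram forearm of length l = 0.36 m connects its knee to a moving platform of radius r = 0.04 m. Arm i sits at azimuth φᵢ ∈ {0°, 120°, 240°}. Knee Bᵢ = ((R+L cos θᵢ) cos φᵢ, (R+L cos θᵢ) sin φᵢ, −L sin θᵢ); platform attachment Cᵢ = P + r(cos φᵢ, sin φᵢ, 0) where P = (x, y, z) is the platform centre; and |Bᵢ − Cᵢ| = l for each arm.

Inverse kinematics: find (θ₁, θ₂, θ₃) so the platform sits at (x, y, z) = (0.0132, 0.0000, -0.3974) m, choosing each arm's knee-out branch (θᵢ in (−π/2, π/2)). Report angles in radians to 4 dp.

rotate P by −φ1: (0.0132, 0.0000, -0.3974)
  e−x'=0.1268;  (l²−L²−(e−x')²−y'²−z²)/2L = -0.2230
  θ1 = atan2(B,A) + arccos(C/0.4171) = 0.8729
φ2=120.0° → target in arm frame (-0.0066, -0.0114)
  A=0.1466, B=-0.3974, C=(l²−L²−A²−y'²−z²)/(2L)=-0.2415
  γ=atan2(-0.3974,0.1466)=-1.2174;  ψ=arccos(-0.5701)=2.1775;  θ2=γ+ψ≈0.9601
φ3=240.0° → target in arm frame (-0.0066, 0.0114)
  e−x'=0.1466;  (l²−L²−(e−x')²−y'²−z²)/2L = -0.2415
  √(A²+B²)=0.4236;  θ3 = -1.2174+2.1775 ≈ 0.9601

θ₁ = 0.8729, θ₂ = 0.9601, θ₃ = 0.9601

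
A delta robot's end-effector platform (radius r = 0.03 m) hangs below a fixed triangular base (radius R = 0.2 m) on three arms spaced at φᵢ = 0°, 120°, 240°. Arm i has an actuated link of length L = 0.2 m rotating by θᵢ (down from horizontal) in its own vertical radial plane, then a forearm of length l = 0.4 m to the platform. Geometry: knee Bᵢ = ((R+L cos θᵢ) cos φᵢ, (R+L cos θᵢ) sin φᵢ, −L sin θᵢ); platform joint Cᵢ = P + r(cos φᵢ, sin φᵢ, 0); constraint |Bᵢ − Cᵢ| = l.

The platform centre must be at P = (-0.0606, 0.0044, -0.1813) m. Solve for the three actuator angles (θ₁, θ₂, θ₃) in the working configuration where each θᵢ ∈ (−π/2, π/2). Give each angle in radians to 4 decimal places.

θ₁ = 0.6111, θ₂ = -0.1747, θ₃ = -0.0878

φ1=0.0° → target in arm frame (-0.0606, 0.0044)
  A cos θ + B sin θ = C:  0.2306·cos θ + -0.1813·sin θ = 0.0848
  θ1 = atan2(B,A) + arccos(C/0.2933) = 0.6111
φ2=120.0° → target in arm frame (0.0341, 0.0503)
  e−x'=0.1359;  (l²−L²−(e−x')²−y'²−z²)/2L = 0.1653
  θ2 = atan2(B,A) + arccos(C/0.2266) = -0.1747
arm 3 (φ=240.0°): x'=0.0265, y'=-0.0547
  A=0.1435, B=-0.1813, C=(l²−L²−A²−y'²−z²)/(2L)=0.1589
  θ3 = atan2(B,A) + arccos(C/0.2312) = -0.0878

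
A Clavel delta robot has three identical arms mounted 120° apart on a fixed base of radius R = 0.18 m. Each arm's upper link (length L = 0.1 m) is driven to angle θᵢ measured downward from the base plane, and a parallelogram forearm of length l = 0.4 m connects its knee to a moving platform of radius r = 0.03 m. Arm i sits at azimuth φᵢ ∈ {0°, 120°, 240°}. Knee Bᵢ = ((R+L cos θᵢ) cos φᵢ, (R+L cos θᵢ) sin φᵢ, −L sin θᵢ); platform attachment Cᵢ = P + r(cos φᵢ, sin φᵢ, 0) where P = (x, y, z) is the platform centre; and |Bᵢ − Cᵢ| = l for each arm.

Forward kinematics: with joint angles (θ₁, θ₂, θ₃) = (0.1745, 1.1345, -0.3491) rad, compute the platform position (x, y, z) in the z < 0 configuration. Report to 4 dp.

(0.0308, -0.1305, -0.3265)

φ1=0.0°: virtual centre (0.2485, 0.0000, -0.0174), radius l
centre 2 = (0.1923·cos120.0°, 0.1923·sin120.0°, -0.0906) = (-0.0961, 0.1665, -0.0906)
arm 3 at φ=240.0°: (R−r)+L cos θ3 = 0.2440;  centre 3 = (-0.1220, -0.2113, 0.0342)
subtract pairs → two planes through P
plane₁₂: -0.6892x+0.3330y+-0.1465z = -0.0169
det = 0.5380;  x = 0.0141+-0.0513z,  y = -0.0215+0.3340z
sphere 1 gives Az²+Bz+C=0 with A=1.1142, B=0.0444, C=-0.1043;  B²−4AC=0.4668;  roots -0.3265, 0.2867;  negative root z = -0.3265
x = 0.0308, y = -0.1305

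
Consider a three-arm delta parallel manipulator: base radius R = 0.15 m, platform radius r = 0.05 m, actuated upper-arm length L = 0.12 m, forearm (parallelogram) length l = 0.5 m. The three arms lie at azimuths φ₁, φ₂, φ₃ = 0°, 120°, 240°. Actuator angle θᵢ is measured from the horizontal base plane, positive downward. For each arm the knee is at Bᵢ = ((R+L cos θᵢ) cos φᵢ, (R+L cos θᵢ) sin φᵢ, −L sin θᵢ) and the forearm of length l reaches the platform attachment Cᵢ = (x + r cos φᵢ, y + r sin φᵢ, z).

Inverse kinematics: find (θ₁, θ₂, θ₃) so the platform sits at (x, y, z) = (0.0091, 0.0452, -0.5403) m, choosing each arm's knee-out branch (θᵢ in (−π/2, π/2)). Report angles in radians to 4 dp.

θ₁ = 0.6980, θ₂ = 0.6110, θ₃ = 0.8729

rotate P by −φ1: (0.0091, 0.0452, -0.5403)
  e−x'=0.0909;  (l²−L²−(e−x')²−y'²−z²)/2L = -0.2776
  √(A²+B²)=0.5479;  θ1 = -1.4041+2.1022 ≈ 0.6980
rotate P by −φ2: (0.0346, -0.0305, -0.5403)
  A=0.0654, B=-0.5403, C=(l²−L²−A²−y'²−z²)/(2L)=-0.2564
  θ2 = atan2(B,A) + arccos(C/0.5442) = 0.6110
arm 3 (φ=240.0°): x'=-0.0437, y'=-0.0147
  A=0.1437, B=-0.5403, C=(l²−L²−A²−y'²−z²)/(2L)=-0.3216
  √(A²+B²)=0.5591;  θ3 = -1.3109+2.1837 ≈ 0.8729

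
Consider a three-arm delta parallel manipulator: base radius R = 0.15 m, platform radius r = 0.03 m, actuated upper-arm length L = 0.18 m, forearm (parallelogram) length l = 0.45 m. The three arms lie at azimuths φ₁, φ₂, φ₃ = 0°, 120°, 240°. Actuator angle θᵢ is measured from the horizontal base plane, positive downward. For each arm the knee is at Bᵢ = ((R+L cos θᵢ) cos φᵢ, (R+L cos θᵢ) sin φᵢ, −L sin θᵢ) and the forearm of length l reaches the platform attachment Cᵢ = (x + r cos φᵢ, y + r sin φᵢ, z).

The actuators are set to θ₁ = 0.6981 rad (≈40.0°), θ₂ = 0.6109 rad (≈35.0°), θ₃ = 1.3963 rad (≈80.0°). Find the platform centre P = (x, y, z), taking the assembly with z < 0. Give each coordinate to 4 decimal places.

(0.0706, 0.1510, -0.4960)

centre 1 = (0.2579·cos0.0°, 0.2579·sin0.0°, -0.1157) = (0.2579, 0.0000, -0.1157)
centre 2 = (0.2674·cos120.0°, 0.2674·sin120.0°, -0.1032) = (-0.1337, 0.2316, -0.1032)
arm 3 at φ=240.0°: ρ3 = 0.1513;  centre 3 = (-0.0756, -0.1310, -0.1773)
eliminate P² terms by subtracting sphere 1 from 2 and 3
[-0.7832 0.4632 0.0249]·P = 0.0023;  [-0.6670 -0.2620 -0.1231]·P = -0.0256
Cramer: x(z) = 0.0219-0.0983z;  y(z) = 0.0420-0.2199z
quadratic in z: (1.0580)z²+(0.2593)z+(-0.1317)=0, √Δ=0.7902 → z ∈ {-0.4960, 0.2509}; z = -0.4960 (taking z<0)
x = 0.0706, y = 0.1510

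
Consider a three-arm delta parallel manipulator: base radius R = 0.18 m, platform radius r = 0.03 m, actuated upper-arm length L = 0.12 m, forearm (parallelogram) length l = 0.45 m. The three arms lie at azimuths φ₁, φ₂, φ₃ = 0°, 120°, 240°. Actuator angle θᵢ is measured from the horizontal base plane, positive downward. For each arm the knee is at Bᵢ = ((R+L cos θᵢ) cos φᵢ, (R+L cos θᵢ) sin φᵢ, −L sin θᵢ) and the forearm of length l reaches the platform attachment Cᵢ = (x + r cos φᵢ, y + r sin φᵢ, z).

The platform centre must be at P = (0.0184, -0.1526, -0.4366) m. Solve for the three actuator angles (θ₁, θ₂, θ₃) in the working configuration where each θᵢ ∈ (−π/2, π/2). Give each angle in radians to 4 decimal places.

arm 1 (φ=0.0°): x'=0.0184, y'=-0.1526
  A cos θ + B sin θ = C:  0.1316·cos θ + -0.4366·sin θ = -0.1797
  γ=atan2(-0.4366,0.1316)=-1.2780;  ψ=arccos(-0.3940)=1.9758;  θ1=γ+ψ≈0.6978
φ2=120.0° → target in arm frame (-0.1414, 0.0604)
  A cos θ + B sin θ = C:  0.2914·cos θ + -0.4366·sin θ = -0.3794
  √(A²+B²)=0.5249;  θ2 = -0.9823+2.3786 ≈ 1.3963
arm 3 (φ=240.0°): x'=0.1230, y'=0.0922
  e−x'=0.0270;  (l²−L²−(e−x')²−y'²−z²)/2L = -0.0490
  γ=atan2(-0.4366,0.0270)=-1.5089;  ψ=arccos(-0.1120)=1.6830;  θ3=γ+ψ≈0.1741

θ₁ = 0.6978, θ₂ = 1.3963, θ₃ = 0.1741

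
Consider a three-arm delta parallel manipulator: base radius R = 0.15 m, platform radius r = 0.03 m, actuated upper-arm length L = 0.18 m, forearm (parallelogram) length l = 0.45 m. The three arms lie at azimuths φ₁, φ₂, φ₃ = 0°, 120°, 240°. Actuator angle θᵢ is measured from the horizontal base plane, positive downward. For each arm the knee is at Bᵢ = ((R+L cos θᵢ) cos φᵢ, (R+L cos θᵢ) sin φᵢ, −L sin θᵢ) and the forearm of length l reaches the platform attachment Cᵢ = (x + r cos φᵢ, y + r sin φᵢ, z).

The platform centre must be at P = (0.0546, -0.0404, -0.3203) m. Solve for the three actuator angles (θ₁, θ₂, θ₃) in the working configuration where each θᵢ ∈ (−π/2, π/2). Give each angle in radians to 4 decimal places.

rotate P by −φ1: (0.0546, -0.0404, -0.3203)
  e−x'=0.0654;  (l²−L²−(e−x')²−y'²−z²)/2L = 0.1711
  √(A²+B²)=0.3269;  θ1 = -1.3694+1.0199 ≈ -0.3494
arm 2 (φ=120.0°): x'=-0.0623, y'=-0.0271
  A cos θ + B sin θ = C:  0.1823·cos θ + -0.3203·sin θ = 0.0932
  γ=atan2(-0.3203,0.1823)=-1.0534;  ψ=arccos(0.2528)=1.3152;  θ2=γ+ψ≈0.2618
φ3=240.0° → target in arm frame (0.0077, 0.0675)
  e−x'=0.1123;  (l²−L²−(e−x')²−y'²−z²)/2L = 0.1398
  θ3 = atan2(B,A) + arccos(C/0.3394) = -0.0874

θ₁ = -0.3494, θ₂ = 0.2618, θ₃ = -0.0874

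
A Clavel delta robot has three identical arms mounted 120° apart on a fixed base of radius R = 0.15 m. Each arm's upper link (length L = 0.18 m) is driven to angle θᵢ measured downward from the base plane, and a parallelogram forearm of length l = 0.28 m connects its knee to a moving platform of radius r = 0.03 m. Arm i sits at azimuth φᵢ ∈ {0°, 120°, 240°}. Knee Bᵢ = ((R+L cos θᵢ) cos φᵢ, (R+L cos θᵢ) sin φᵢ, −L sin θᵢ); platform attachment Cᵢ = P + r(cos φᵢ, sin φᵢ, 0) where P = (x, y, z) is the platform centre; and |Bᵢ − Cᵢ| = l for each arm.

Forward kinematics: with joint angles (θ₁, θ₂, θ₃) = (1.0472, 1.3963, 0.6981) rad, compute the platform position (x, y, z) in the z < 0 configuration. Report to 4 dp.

(0.0061, -0.0933, -0.3236)

arm 1 at φ=0.0°: e+L cos θ1 = 0.2100;  S1 = (0.2100, 0.0000, -0.1559)
φ2=120.0°: virtual centre (-0.0756, 0.1310, -0.1773), radius l
arm 3 at φ=240.0°: e+L cos θ3 = 0.2579;  S3 = (-0.1289, -0.2233, -0.1157)
subtract pairs → two planes through P
[-0.5712 0.2620 -0.0428]·P = -0.0141;  [-0.6779 -0.4467 0.0804]·P = 0.0115
det = 0.4328;  x = 0.0076+0.0045z,  y = -0.0373+0.1731z
into |P−S₁|² = l²: 1.0300z² + 0.2970z + -0.0117 = 0;  Δ = 0.1366;  z = -0.3236 or 0.0352 → z<0 root = -0.3236
x = 0.0061, y = -0.0933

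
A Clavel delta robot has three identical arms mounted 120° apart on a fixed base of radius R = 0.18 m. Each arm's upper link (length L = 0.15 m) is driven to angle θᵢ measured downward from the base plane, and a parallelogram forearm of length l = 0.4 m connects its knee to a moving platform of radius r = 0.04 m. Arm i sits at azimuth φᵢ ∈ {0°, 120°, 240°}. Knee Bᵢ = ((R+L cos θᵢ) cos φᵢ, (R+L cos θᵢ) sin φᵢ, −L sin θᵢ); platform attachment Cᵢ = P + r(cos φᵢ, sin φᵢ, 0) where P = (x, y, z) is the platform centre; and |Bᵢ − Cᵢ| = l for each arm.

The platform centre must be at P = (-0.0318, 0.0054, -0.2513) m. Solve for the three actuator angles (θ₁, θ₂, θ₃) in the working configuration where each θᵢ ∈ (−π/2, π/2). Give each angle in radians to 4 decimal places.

arm 1 (φ=0.0°): x'=-0.0318, y'=0.0054
  e−x'=0.1718;  (l²−L²−(e−x')²−y'²−z²)/2L = 0.1493
  √(A²+B²)=0.3044;  θ1 = -0.9711+1.0580 ≈ 0.0869
arm 2 (φ=120.0°): x'=0.0206, y'=0.0248
  A=0.1194, B=-0.2513, C=(l²−L²−A²−y'²−z²)/(2L)=0.1982
  θ2 = atan2(B,A) + arccos(C/0.2782) = -0.3494
arm 3 (φ=240.0°): x'=0.0112, y'=-0.0302
  A=0.1288, B=-0.2513, C=(l²−L²−A²−y'²−z²)/(2L)=0.1895
  √(A²+B²)=0.2824;  θ3 = -1.0972+0.8351 ≈ -0.2621

θ₁ = 0.0869, θ₂ = -0.3494, θ₃ = -0.2621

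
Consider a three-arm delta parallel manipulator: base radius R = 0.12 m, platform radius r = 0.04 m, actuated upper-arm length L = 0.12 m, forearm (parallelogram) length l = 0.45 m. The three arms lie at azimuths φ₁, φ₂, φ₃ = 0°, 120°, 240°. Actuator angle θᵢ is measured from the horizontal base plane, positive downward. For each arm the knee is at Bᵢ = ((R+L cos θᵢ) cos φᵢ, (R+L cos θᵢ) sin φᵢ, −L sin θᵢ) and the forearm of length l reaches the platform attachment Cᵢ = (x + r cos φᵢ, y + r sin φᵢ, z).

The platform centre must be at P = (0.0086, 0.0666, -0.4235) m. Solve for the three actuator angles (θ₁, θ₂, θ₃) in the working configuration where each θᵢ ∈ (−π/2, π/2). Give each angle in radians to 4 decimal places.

θ₁ = 0.1746, θ₂ = 0.0001, θ₃ = 0.4364

rotate P by −φ1: (0.0086, 0.0666, -0.4235)
  A cos θ + B sin θ = C:  0.0714·cos θ + -0.4235·sin θ = -0.0033
  θ1 = atan2(B,A) + arccos(C/0.4295) = 0.1746
φ2=120.0° → target in arm frame (0.0534, -0.0407)
  A=0.0266, B=-0.4235, C=(l²−L²−A²−y'²−z²)/(2L)=0.0266
  √(A²+B²)=0.4243;  θ2 = -1.5080+1.5081 ≈ 0.0001
rotate P by −φ3: (-0.0620, -0.0259, -0.4235)
  A cos θ + B sin θ = C:  0.1420·cos θ + -0.4235·sin θ = -0.0503
  θ3 = atan2(B,A) + arccos(C/0.4467) = 0.4364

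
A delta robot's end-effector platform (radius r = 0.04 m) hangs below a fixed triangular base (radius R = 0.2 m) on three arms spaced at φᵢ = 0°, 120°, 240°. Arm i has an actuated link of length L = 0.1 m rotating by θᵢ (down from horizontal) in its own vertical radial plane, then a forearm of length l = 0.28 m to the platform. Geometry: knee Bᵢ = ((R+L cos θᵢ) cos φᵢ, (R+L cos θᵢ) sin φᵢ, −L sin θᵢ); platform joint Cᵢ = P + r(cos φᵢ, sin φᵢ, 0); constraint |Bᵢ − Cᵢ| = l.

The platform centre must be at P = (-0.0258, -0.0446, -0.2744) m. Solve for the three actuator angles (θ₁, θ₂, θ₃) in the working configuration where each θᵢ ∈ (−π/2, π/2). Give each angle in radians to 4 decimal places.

θ₁ = 1.3093, θ₂ = 1.3087, θ₃ = 0.6982

arm 1 (φ=0.0°): x'=-0.0258, y'=-0.0446
  A=0.1858, B=-0.2744, C=(l²−L²−A²−y'²−z²)/(2L)=-0.2170
  √(A²+B²)=0.3314;  θ1 = -0.9756+2.2849 ≈ 1.3093
rotate P by −φ2: (-0.0257, 0.0446, -0.2744)
  A cos θ + B sin θ = C:  0.1857·cos θ + -0.2744·sin θ = -0.2169
  γ=atan2(-0.2744,0.1857)=-0.9758;  ψ=arccos(-0.6546)=2.2845;  θ2=γ+ψ≈1.3087
rotate P by −φ3: (0.0515, 0.0000, -0.2744)
  A cos θ + B sin θ = C:  0.1085·cos θ + -0.2744·sin θ = -0.0933
  γ=atan2(-0.2744,0.1085)=-1.1943;  ψ=arccos(-0.3162)=1.8926;  θ3=γ+ψ≈0.6982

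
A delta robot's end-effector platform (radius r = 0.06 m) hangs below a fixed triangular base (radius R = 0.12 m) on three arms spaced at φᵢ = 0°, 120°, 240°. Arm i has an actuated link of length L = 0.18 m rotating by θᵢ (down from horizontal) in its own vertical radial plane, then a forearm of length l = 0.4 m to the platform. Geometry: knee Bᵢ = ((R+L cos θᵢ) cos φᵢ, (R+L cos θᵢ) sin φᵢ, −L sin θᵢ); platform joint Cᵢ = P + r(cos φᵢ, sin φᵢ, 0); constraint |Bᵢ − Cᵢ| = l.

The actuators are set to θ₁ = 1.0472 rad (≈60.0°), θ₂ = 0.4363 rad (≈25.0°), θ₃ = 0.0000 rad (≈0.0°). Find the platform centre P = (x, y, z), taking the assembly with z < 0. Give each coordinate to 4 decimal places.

S1 = (0.1500·cos0.0°, 0.1500·sin0.0°, -0.1559) = (0.1500, 0.0000, -0.1559)
S2 = (0.2231·cos120.0°, 0.2231·sin120.0°, -0.0761) = (-0.1116, 0.1932, -0.0761)
arm 3 at φ=240.0°: ρ3 = 0.2400;  S3 = (-0.1200, -0.2078, 0.0000)
|S₂|²−|S₁|² = 0.0088;  |S₃|²−|S₁|² = 0.0108
plane₁₂: -0.5231x+0.3865y+0.1596z = 0.0088
Cramer: x(z) = -0.0184+0.4385z;  y(z) = -0.0021+0.1804z
sphere 1 gives Az²+Bz+C=0 with A=1.2248, B=0.1634, C=-0.1074;  B²−4AC=0.5526;  roots -0.3702, 0.2368;  negative root z = -0.3702
x = -0.1807, y = -0.0689

(-0.1807, -0.0689, -0.3702)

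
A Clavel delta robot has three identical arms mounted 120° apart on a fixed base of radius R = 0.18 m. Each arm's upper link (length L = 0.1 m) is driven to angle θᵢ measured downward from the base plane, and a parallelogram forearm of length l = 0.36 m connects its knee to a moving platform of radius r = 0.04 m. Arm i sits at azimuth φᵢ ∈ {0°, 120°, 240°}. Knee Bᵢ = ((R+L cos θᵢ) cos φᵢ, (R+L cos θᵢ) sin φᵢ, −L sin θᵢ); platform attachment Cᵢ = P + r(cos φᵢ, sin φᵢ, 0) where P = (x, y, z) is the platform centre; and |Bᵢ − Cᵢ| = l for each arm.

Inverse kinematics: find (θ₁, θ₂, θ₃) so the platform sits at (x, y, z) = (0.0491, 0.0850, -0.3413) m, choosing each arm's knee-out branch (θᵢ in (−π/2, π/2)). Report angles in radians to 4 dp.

φ1=0.0° → target in arm frame (0.0491, 0.0850)
  A cos θ + B sin θ = C:  0.0909·cos θ + -0.3413·sin θ = -0.0619
  √(A²+B²)=0.3532;  θ1 = -1.3105+1.7469 ≈ 0.4364
rotate P by −φ2: (0.0491, -0.0850, -0.3413)
  e−x'=0.0909;  (l²−L²−(e−x')²−y'²−z²)/2L = -0.0619
  θ2 = atan2(B,A) + arccos(C/0.3532) = 0.4366
rotate P by −φ3: (-0.0982, 0.0000, -0.3413)
  e−x'=0.2382;  (l²−L²−(e−x')²−y'²−z²)/2L = -0.2680
  θ3 = atan2(B,A) + arccos(C/0.4162) = 1.3090

θ₁ = 0.4364, θ₂ = 0.4366, θ₃ = 1.3090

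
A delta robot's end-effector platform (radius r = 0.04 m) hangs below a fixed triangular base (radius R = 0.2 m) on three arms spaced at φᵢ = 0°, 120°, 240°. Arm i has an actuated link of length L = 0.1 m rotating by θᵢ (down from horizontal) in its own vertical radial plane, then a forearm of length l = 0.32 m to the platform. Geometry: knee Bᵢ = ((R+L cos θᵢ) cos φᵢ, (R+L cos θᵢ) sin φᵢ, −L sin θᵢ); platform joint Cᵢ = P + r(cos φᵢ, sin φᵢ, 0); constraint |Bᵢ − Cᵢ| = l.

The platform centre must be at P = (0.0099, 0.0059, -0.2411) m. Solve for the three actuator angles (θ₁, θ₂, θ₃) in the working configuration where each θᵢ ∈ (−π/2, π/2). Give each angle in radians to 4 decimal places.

rotate P by −φ1: (0.0099, 0.0059, -0.2411)
  e−x'=0.1501;  (l²−L²−(e−x')²−y'²−z²)/2L = 0.0585
  γ=atan2(-0.2411,0.1501)=-1.0140;  ψ=arccos(0.2061)=1.3632;  θ1=γ+ψ≈0.3493
arm 2 (φ=120.0°): x'=0.0002, y'=-0.0115
  A cos θ + B sin θ = C:  0.1598·cos θ + -0.2411·sin θ = 0.0429
  θ2 = atan2(B,A) + arccos(C/0.2893) = 0.4364
rotate P by −φ3: (-0.0101, 0.0056, -0.2411)
  e−x'=0.1701;  (l²−L²−(e−x')²−y'²−z²)/2L = 0.0266
  γ=atan2(-0.2411,0.1701)=-0.9565;  ψ=arccos(0.0901)=1.4805;  θ3=γ+ψ≈0.5240

θ₁ = 0.3493, θ₂ = 0.4364, θ₃ = 0.5240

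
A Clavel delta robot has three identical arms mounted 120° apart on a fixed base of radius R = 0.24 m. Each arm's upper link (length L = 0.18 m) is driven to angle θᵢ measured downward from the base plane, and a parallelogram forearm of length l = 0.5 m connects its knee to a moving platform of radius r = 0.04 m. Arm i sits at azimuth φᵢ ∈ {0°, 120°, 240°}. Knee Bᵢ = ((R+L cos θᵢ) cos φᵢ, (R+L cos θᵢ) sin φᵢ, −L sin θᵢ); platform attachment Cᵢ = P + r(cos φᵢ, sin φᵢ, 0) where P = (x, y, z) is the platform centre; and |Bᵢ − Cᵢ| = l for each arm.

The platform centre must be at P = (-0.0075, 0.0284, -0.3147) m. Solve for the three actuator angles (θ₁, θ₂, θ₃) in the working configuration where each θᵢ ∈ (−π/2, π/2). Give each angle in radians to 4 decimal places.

θ₁ = 0.0000, θ₂ = -0.2621, θ₃ = 0.0870

φ1=0.0° → target in arm frame (-0.0075, 0.0284)
  A=0.2075, B=-0.3147, C=(l²−L²−A²−y'²−z²)/(2L)=0.2075
  √(A²+B²)=0.3770;  θ1 = -0.9879+0.9879 ≈ 0.0000
rotate P by −φ2: (0.0283, -0.0077, -0.3147)
  A=0.1717, B=-0.3147, C=(l²−L²−A²−y'²−z²)/(2L)=0.2473
  √(A²+B²)=0.3585;  θ2 = -1.0714+0.8094 ≈ -0.2621
rotate P by −φ3: (-0.0208, -0.0207, -0.3147)
  A cos θ + B sin θ = C:  0.2208·cos θ + -0.3147·sin θ = 0.1927
  √(A²+B²)=0.3845;  θ3 = -0.9589+1.0459 ≈ 0.0870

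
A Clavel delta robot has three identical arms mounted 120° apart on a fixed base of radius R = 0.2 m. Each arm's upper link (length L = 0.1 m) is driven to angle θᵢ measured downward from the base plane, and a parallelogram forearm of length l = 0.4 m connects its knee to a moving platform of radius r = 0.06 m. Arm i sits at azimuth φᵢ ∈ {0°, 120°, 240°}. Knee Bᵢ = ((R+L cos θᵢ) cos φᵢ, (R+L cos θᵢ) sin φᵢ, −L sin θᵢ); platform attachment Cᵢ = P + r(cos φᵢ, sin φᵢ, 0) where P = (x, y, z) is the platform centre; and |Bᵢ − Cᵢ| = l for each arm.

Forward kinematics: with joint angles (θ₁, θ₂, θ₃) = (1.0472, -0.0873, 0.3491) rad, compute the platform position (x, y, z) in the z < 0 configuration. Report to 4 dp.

centre 1 = (0.1900·cos0.0°, 0.1900·sin0.0°, -0.0866) = (0.1900, 0.0000, -0.0866)
centre 2 = (0.2396·cos120.0°, 0.2396·sin120.0°, 0.0087) = (-0.1198, 0.2075, 0.0087)
φ3=240.0°: virtual centre (-0.1170, -0.2026, -0.0342), radius l
|centre ₂|²−|centre ₁|² = 0.0139;  |centre ₃|²−|centre ₁|² = 0.0123
[-0.6196 0.4150 0.1906]·P = 0.0139;  [-0.6140 -0.4052 0.1048]·P = 0.0123
Cramer: x(z) = -0.0212+0.2387z;  y(z) = 0.0018-0.1030z
into |P−centre ₁|² = l²: 1.0676z² + 0.0720z + -0.1079 = 0;  Δ = 0.4659;  z = -0.3534 or 0.2859 → z<0 root = -0.3534
x = -0.1056, y = 0.0382

(-0.1056, 0.0382, -0.3534)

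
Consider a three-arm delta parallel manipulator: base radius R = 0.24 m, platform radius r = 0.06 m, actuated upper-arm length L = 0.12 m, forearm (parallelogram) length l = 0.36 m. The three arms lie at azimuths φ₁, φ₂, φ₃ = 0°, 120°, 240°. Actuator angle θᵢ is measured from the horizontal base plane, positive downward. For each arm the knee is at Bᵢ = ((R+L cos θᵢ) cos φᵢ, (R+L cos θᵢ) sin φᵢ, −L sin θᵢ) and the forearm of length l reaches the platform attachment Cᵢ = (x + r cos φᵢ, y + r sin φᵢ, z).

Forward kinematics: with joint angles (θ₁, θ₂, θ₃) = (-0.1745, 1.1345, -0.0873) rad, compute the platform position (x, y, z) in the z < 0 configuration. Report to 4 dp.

O1 = (0.2982·cos0.0°, 0.2982·sin0.0°, 0.0208) = (0.2982, 0.0000, 0.0208)
O2 = (0.2307·cos120.0°, 0.2307·sin120.0°, -0.1088) = (-0.1154, 0.1998, -0.1088)
arm 3 at φ=240.0°: e+L cos θ3 = 0.2995;  O3 = (-0.1498, -0.2594, 0.0105)
eliminate P² terms by subtracting sphere 1 from 2 and 3
linear system: -0.8271x+0.3996y = -0.0243−-0.2592z; -0.8959x+-0.5188y = 0.0005−-0.0207z
Cramer: x(z) = 0.0158-0.1814z;  y(z) = -0.0282+0.2732z
into |P−O₁|² = l²: 1.1075z² + 0.0454z + -0.0486 = 0;  Δ = 0.2174;  z = -0.2310 or 0.1900 → z<0 root = -0.2310
x = 0.0577, y = -0.0913

(0.0577, -0.0913, -0.2310)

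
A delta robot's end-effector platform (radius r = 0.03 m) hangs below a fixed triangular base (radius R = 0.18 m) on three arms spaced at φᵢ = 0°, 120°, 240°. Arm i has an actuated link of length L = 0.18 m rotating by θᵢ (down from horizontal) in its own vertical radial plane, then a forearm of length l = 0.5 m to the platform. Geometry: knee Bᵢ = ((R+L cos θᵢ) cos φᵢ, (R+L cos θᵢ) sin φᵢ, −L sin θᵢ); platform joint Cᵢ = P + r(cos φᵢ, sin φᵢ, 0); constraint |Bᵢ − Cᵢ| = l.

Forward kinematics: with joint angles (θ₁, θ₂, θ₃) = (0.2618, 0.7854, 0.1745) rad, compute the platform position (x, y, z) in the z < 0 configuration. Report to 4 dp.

φ1=0.0°: virtual centre (0.3239, 0.0000, -0.0466), radius l
φ2=120.0°: virtual centre (-0.1386, 0.2401, -0.1273), radius l
arm 3 at φ=240.0°: (R−r)+L cos θ3 = 0.3273;  centre 3 = (-0.1636, -0.2834, -0.0313)
subtract pairs → two planes through P
plane₁₂: -0.9250x+0.4803y+-0.1614z = -0.0140
Cramer: x(z) = 0.0075-0.0773z;  y(z) = -0.0147+0.1871z
into |P−centre ₁|² = l²: 1.0410z² + 0.1366z + -0.1475 = 0;  Δ = 0.6329;  z = -0.4477 or 0.3165 → z<0 root = -0.4477
x = 0.0421, y = -0.0985

(0.0421, -0.0985, -0.4477)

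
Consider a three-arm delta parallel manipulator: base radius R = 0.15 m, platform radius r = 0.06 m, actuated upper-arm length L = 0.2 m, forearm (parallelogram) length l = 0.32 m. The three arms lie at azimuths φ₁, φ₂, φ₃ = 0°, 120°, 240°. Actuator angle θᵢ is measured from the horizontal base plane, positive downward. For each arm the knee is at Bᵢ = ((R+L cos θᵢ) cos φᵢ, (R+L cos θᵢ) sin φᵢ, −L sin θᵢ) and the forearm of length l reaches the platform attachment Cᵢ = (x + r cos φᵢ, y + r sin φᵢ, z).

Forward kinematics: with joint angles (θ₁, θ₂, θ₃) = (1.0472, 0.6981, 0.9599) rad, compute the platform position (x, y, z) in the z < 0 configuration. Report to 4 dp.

O1 = (0.1900·cos0.0°, 0.1900·sin0.0°, -0.1732) = (0.1900, 0.0000, -0.1732)
O2 = (0.2432·cos120.0°, 0.2432·sin120.0°, -0.1286) = (-0.1216, 0.2106, -0.1286)
φ3=240.0°: virtual centre (-0.1024, -0.1773, -0.1638), radius l
|O₂|²−|O₁|² = 0.0096;  |O₃|²−|O₁|² = 0.0026
[-0.6232 0.4213 0.0893]·P = 0.0096;  [-0.5847 -0.3546 0.0188]·P = 0.0026
Cramer: x(z) = -0.0097+0.0847z;  y(z) = 0.0085-0.0867z
sphere 1 gives Az²+Bz+C=0 with A=1.0147, B=0.3111, C=-0.0325;  B²−4AC=0.2286;  roots -0.3889, 0.0823;  negative root z = -0.3889
x = -0.0426, y = 0.0422

(-0.0426, 0.0422, -0.3889)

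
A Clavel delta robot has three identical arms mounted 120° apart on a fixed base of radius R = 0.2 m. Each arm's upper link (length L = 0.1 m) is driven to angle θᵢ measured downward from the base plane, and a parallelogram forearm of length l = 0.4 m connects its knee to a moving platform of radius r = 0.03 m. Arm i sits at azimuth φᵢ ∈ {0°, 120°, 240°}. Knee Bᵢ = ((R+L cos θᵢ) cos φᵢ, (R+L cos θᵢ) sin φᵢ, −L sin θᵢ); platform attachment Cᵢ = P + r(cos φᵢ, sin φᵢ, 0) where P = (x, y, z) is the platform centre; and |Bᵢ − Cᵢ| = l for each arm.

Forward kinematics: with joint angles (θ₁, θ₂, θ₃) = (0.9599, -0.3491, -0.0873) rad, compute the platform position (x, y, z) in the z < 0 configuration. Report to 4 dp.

S1 = (0.2274·cos0.0°, 0.2274·sin0.0°, -0.0819) = (0.2274, 0.0000, -0.0819)
arm 2 at φ=120.0°: ρ2 = 0.2640;  S2 = (-0.1320, 0.2286, 0.0342)
S3 = (0.2696·cos240.0°, 0.2696·sin240.0°, 0.0087) = (-0.1348, -0.2335, 0.0087)
subtract pairs → two planes through P
linear system: -0.7187x+0.4572y = 0.0124−0.2322z; -0.7243x+-0.4670y = 0.0144−0.1813z
Cramer: x(z) = -0.0186+0.2869z;  y(z) = -0.0020-0.0569z
into |P−S₁|² = l²: 1.0856z² + 0.0229z + -0.0928 = 0;  Δ = 0.4035;  z = -0.3031 or 0.2820 → z<0 root = -0.3031
x = -0.1055, y = 0.0153

(-0.1055, 0.0153, -0.3031)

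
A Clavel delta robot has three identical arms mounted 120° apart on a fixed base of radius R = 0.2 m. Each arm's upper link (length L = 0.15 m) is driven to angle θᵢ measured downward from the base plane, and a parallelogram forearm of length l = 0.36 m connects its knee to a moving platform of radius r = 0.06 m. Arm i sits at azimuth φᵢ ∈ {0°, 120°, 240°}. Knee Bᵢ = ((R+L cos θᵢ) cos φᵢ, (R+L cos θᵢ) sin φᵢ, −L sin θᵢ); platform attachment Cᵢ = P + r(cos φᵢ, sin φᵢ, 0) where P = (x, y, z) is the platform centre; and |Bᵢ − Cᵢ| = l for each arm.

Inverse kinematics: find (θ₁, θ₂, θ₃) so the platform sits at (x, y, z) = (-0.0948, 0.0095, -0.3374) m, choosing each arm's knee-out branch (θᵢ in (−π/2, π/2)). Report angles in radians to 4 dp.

θ₁ = 1.1344, θ₂ = 0.4364, θ₃ = 0.5239

arm 1 (φ=0.0°): x'=-0.0948, y'=0.0095
  A cos θ + B sin θ = C:  0.2348·cos θ + -0.3374·sin θ = -0.2065
  θ1 = atan2(B,A) + arccos(C/0.4111) = 1.1344
arm 2 (φ=120.0°): x'=0.0556, y'=0.0773
  e−x'=0.0844;  (l²−L²−(e−x')²−y'²−z²)/2L = -0.0661
  γ=atan2(-0.3374,0.0844)=-1.3258;  ψ=arccos(-0.1902)=1.7621;  θ2=γ+ψ≈0.4364
φ3=240.0° → target in arm frame (0.0392, -0.0868)
  A=0.1008, B=-0.3374, C=(l²−L²−A²−y'²−z²)/(2L)=-0.0815
  θ3 = atan2(B,A) + arccos(C/0.3521) = 0.5239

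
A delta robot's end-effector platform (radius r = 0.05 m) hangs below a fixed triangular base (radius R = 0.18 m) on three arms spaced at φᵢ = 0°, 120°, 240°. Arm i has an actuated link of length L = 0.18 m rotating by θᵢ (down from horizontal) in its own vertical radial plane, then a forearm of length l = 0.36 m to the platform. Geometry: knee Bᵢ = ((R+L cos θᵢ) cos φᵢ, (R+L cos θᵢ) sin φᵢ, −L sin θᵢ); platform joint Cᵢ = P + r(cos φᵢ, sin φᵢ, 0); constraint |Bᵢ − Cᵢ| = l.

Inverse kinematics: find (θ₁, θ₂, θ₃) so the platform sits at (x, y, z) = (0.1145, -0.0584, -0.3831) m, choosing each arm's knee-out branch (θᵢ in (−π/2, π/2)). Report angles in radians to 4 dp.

θ₁ = 0.4362, θ₂ = 1.3087, θ₃ = 0.9597

arm 1 (φ=0.0°): x'=0.1145, y'=-0.0584
  e−x'=0.0155;  (l²−L²−(e−x')²−y'²−z²)/2L = -0.1478
  √(A²+B²)=0.3834;  θ1 = -1.5304+1.9666 ≈ 0.4362
rotate P by −φ2: (-0.1078, -0.0700, -0.3831)
  A cos θ + B sin θ = C:  0.2378·cos θ + -0.3831·sin θ = -0.3084
  √(A²+B²)=0.4509;  θ2 = -1.0152+2.3239 ≈ 1.3087
φ3=240.0° → target in arm frame (-0.0067, 0.1284)
  e−x'=0.1367;  (l²−L²−(e−x')²−y'²−z²)/2L = -0.2353
  θ3 = atan2(B,A) + arccos(C/0.4067) = 0.9597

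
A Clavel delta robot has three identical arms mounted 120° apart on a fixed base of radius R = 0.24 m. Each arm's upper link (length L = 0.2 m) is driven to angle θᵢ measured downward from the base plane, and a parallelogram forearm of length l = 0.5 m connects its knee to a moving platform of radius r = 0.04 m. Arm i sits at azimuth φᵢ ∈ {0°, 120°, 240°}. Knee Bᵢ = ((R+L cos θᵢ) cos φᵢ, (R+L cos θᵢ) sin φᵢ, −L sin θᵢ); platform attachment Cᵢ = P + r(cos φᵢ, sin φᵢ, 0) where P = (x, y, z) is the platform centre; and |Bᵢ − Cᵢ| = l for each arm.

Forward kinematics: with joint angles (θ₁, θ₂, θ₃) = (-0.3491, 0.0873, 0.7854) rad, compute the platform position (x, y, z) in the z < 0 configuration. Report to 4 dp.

(0.0943, 0.0855, -0.3271)

φ1=0.0°: virtual centre (0.3879, 0.0000, 0.0684), radius l
O2 = (0.3992·cos120.0°, 0.3992·sin120.0°, -0.0174) = (-0.1996, 0.3458, -0.0174)
O3 = (0.3414·cos240.0°, 0.3414·sin240.0°, -0.1414) = (-0.1707, -0.2957, -0.1414)
subtract pairs → two planes through P
linear system: -1.1751x+0.6915y = 0.0045−-0.1717z; -1.1173x+-0.5914y = -0.0186−-0.4197z
det = 1.4675;  x = 0.0069+-0.2669z,  y = 0.0183+-0.2053z
quadratic in z: (1.1134)z²+(0.0590)z+(-0.0998)=0, √Δ=0.6694 → z ∈ {-0.3271, 0.2741}; z = -0.3271 (taking z<0)
x = 0.0943, y = 0.0855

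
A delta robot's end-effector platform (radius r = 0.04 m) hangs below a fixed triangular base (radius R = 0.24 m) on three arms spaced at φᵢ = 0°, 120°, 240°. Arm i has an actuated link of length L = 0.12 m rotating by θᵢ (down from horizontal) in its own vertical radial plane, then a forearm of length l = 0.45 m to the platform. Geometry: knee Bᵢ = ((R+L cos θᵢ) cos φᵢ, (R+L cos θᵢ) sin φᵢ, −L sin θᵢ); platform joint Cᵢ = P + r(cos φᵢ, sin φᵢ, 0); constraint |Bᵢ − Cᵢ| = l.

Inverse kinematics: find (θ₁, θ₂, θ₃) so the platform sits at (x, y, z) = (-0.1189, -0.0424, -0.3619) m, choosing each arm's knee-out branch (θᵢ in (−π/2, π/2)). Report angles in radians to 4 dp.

rotate P by −φ1: (-0.1189, -0.0424, -0.3619)
  e−x'=0.3189;  (l²−L²−(e−x')²−y'²−z²)/2L = -0.1932
  θ1 = atan2(B,A) + arccos(C/0.4824) = 1.1344
rotate P by −φ2: (0.0227, 0.1242, -0.3619)
  A cos θ + B sin θ = C:  0.1773·cos θ + -0.3619·sin θ = 0.0429
  γ=atan2(-0.3619,0.1773)=-1.1153;  ψ=arccos(0.1063)=1.4642;  θ2=γ+ψ≈0.3489
arm 3 (φ=240.0°): x'=0.0962, y'=-0.0818
  A cos θ + B sin θ = C:  0.1038·cos θ + -0.3619·sin θ = 0.1653
  √(A²+B²)=0.3765;  θ3 = -1.2914+1.1164 ≈ -0.1750

θ₁ = 1.1344, θ₂ = 0.3489, θ₃ = -0.1750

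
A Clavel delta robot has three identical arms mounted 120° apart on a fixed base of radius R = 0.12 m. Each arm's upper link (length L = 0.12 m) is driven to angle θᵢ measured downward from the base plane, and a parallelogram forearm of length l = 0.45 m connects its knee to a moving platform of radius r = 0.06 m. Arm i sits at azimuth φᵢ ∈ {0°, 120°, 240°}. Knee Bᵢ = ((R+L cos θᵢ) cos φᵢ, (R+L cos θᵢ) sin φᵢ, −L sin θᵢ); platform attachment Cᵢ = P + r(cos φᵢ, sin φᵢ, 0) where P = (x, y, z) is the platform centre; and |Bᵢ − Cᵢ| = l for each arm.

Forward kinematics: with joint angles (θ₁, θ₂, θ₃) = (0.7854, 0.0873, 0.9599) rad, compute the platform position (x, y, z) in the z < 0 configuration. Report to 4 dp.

φ1=0.0°: virtual centre (0.1449, 0.0000, -0.0849), radius l
arm 2 at φ=120.0°: (R−r)+L cos θ2 = 0.1795;  S2 = (-0.0898, 0.1555, -0.0105)
arm 3 at φ=240.0°: (R−r)+L cos θ3 = 0.1288;  S3 = (-0.0644, -0.1116, -0.0983)
|S₂|²−|S₁|² = 0.0042;  |S₃|²−|S₁|² = -0.0019
linear system: -0.4692x+0.3110y = 0.0042−0.1488z; -0.4185x+-0.2231y = -0.0019−-0.0269z
det = 0.2349;  x = -0.0014+0.1058z,  y = 0.0113+-0.3188z
quadratic in z: (1.1128)z²+(0.1316)z+(-0.1738)=0, √Δ=0.8893 → z ∈ {-0.4587, 0.3404}; z = -0.4587 (taking z<0)
x = -0.0499, y = 0.1575

(-0.0499, 0.1575, -0.4587)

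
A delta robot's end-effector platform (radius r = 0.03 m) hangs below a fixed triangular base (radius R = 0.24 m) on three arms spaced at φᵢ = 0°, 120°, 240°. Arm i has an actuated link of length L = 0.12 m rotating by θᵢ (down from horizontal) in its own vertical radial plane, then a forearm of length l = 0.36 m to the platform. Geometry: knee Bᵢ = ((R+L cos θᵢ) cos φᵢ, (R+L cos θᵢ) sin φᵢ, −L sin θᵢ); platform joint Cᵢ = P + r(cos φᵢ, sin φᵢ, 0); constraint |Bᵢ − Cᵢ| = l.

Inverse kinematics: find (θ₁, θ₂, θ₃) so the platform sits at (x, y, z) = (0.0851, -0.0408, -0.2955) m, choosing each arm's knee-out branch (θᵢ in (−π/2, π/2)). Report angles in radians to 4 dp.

θ₁ = 0.2616, θ₂ = 1.3962, θ₃ = 0.9595

rotate P by −φ1: (0.0851, -0.0408, -0.2955)
  e−x'=0.1249;  (l²−L²−(e−x')²−y'²−z²)/2L = 0.0442
  θ1 = atan2(B,A) + arccos(C/0.3208) = 0.2616
φ2=120.0° → target in arm frame (-0.0779, -0.0533)
  e−x'=0.2879;  (l²−L²−(e−x')²−y'²−z²)/2L = -0.2410
  √(A²+B²)=0.4125;  θ2 = -0.7985+2.1946 ≈ 1.3962
φ3=240.0° → target in arm frame (-0.0072, 0.0941)
  A=0.2172, B=-0.2955, C=(l²−L²−A²−y'²−z²)/(2L)=-0.1173
  √(A²+B²)=0.3667;  θ3 = -0.9369+1.8964 ≈ 0.9595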